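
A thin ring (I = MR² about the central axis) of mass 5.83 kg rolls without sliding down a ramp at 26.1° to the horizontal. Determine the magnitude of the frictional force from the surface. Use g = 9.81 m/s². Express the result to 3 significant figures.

With I = MR², the ratio k = I/(MR²) is 1.
Along the incline Mg sinθ − f = Ma, and torque about the center fR = Iα = kMR²(a/R) gives f = kMa.
Combining, a = g sinθ/(1+k) and f = kMa = kMg sinθ/(1+k).
f = 1 × 5.83 × 9.81 × sin26.1° / 2 ≈ 12.6 N.

f ≈ 12.6 N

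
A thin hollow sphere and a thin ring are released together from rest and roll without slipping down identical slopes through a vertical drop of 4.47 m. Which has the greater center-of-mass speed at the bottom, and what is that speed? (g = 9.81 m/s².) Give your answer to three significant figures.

For rolling without slipping, Mgh = ½(1+k)Mv² where k = I/(MR²), so v = √(2gh/(1+k)).
Thin hollow sphere: k = 2/3, giving v = √(2×9.81×4.47/1.667) = 7.254 m/s.
Thin ring: k = 1, giving v = √(2×9.81×4.47/2) = 6.622 m/s.
The smaller k wins: the thin hollow sphere, at ≈ 7.25 m/s.

the thin hollow sphere, at v ≈ 7.25 m/s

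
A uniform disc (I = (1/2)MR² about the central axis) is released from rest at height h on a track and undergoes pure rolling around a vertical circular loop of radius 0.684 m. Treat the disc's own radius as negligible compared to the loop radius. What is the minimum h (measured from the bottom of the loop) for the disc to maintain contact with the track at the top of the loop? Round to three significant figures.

Here I = (1/2)MR², so the shape factor k = I/(MR²) = 0.5.
At the top of the loop, the minimum-contact condition is Mg = Mv_top²/r, so v_top² = gr.
With ω = v/R, the kinetic energy at speed v is ½(1+k)Mv² = (3/4)Mv².
Energy conservation from release (height h) to the top (height 2r): Mgh = Mg(2r) + (3/4)M·gr.
Thus h_min = 2r + (1+k)r/2 = r(2 + 1.5/2) = 0.684 × 2.75 ≈ 1.88 m.

h_min ≈ 1.88 m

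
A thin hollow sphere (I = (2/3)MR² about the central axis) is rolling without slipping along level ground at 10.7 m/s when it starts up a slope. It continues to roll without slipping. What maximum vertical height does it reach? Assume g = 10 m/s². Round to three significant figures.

h ≈ 9.54 m

With I = (2/3)MR², the ratio k = I/(MR²) is 2/3.
The rolling condition ω = v/R makes the rotational term ½I(v/R)² = ½kMv², so KE_total = ½(1+k)Mv² = (5/6)Mv².
At the top the kinetic energy is zero, so (5/6)Mv₀² = Mgh.
Thus h = (1+k)v₀²/(2g) = 1.667 × 10.7² / (2 × 10) ≈ 9.54 m.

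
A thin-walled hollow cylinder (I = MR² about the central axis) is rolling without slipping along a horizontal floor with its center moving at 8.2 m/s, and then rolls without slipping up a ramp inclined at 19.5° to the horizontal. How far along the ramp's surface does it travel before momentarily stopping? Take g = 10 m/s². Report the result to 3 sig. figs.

For this body I = MR², i.e. k = I/(MR²) = 1.
The rolling condition ω = v/R makes the rotational term ½I(v/R)² = ½kMv², so KE_total = ½(1+k)Mv² = Mv².
Setting this equal to Mgh gives the vertical rise h = (1+k)v₀²/(2g) = 2×8.2²/(2×10) = 6.724 m.
Along the incline, d = h/sinθ = 6.724/sin19.5° ≈ 20.1 m.

d ≈ 20.1 m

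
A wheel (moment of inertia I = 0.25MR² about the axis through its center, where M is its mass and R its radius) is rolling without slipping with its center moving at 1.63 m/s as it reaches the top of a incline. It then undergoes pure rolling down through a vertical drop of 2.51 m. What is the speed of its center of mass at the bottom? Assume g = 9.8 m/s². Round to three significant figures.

v ≈ 6.48 m/s

With I = 0.25MR², the ratio k = I/(MR²) is 0.25.
Pure rolling means v = ωR; then KE = ½Mv² + ½I(v/R)² = ½(1+k)Mv² = (5/8)Mv².
Conserving energy between top and bottom: (5/8)Mv² = (5/8)Mv₀² + Mgh, hence v² = v₀² + 2gh/(1+k).
v = √(1.63² + 2×9.8×2.51/1.25) = √42.01 ≈ 6.48 m/s.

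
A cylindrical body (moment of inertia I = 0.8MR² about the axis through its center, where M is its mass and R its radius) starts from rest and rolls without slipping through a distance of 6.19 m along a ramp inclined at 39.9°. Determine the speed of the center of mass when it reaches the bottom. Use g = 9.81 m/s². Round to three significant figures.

v ≈ 6.58 m/s

Here I = 0.8MR², so the shape factor k = I/(MR²) = 0.8.
Since it rolls without slipping, ω = v/R and KE = ½Mv² + ½Iω² = ½(1+k)Mv² = (9/10)Mv².
The vertical drop is h = L sinθ = 6.19 × sin39.9° = 3.971 m.
Energy conservation: Mgh = (9/10)Mv², so v = √(2gh/(1+k)) = √(2 × 9.81 × 3.971 / 1.8) ≈ 6.58 m/s.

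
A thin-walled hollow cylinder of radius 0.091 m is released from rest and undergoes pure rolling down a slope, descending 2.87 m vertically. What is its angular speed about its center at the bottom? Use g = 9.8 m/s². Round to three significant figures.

The moment of inertia is MR², giving k ≡ I/(MR²) = 1.
The rolling condition ω = v/R makes the rotational term ½I(v/R)² = ½kMv², so KE_total = ½(1+k)Mv² = Mv².
Energy conservation Mgh = ½(1+k)Mv² gives v = √(2gh/(1+k)) = √(2 × 9.8 × 2.87 / 2) = 5.303 m/s.
The angular speed follows from ω = v/R = 5.303/0.091 ≈ 58.3 rad/s.

ω ≈ 58.3 rad/s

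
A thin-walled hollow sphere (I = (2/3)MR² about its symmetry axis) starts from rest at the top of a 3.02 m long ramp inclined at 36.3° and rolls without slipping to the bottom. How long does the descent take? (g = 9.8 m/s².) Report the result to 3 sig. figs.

Here I = (2/3)MR², so the shape factor k = I/(MR²) = 2/3.
Newton's second law down the slope: Mg sinθ − f = Ma. The torque equation fR = Iα (with α = a/R) gives f = kMa.
Hence a = g sinθ/(1+k) = 9.8×sin36.3°/1.667 = 3.481 m/s².
Starting from rest, L = ½at², so t = √(2L/a) = √(2×3.02/3.481) ≈ 1.32 s.

t ≈ 1.32 s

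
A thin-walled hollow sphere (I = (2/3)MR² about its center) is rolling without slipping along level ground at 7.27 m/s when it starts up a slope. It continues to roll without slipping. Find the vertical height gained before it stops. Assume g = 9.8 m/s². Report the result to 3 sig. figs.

The moment of inertia is (2/3)MR², giving k ≡ I/(MR²) = 2/3.
Since it rolls without slipping, ω = v/R and KE = ½Mv² + ½Iω² = ½(1+k)Mv² = (5/6)Mv².
At the top the kinetic energy is zero, so (5/6)Mv₀² = Mgh.
Thus h = (1+k)v₀²/(2g) = 1.667 × 7.27² / (2 × 9.8) ≈ 4.49 m.

h ≈ 4.49 m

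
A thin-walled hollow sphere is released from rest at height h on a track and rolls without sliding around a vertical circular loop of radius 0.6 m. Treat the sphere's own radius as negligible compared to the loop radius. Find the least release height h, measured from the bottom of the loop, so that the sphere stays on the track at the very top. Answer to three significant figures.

h_min ≈ 1.70 m

Here I = (2/3)MR², so the shape factor k = I/(MR²) = 2/3.
At the top of the loop, the minimum-contact condition is Mg = Mv_top²/r, so v_top² = gr.
With ω = v/R, the kinetic energy at speed v is ½(1+k)Mv² = (5/6)Mv².
Energy conservation from release (height h) to the top (height 2r): Mgh = Mg(2r) + (5/6)M·gr.
Thus h_min = 2r + (1+k)r/2 = r(2 + 1.667/2) = 0.6 × 2.833 ≈ 1.70 m.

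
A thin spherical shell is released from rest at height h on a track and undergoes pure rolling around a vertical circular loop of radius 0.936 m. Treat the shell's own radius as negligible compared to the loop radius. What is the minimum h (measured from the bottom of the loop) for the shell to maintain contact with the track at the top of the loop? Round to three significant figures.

Here I = (2/3)MR², so the shape factor k = I/(MR²) = 2/3.
At the top, contact is just lost when gravity alone supplies the centripetal force: Mg = Mv_top²/r, i.e. v_top² = gr.
With ω = v/R, the kinetic energy at speed v is ½(1+k)Mv² = (5/6)Mv².
Energy conservation from release (height h) to the top (height 2r): Mgh = Mg(2r) + (5/6)M·gr.
Thus h_min = 2r + (1+k)r/2 = r(2 + 1.667/2) = 0.936 × 2.833 ≈ 2.65 m.

h_min ≈ 2.65 m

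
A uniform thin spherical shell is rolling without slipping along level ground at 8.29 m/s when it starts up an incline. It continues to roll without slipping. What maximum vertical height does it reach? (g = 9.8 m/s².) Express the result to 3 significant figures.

Here I = (2/3)MR², so the shape factor k = I/(MR²) = 2/3.
Rolling without slipping gives ω = v/R, so the total kinetic energy is ½Mv² + ½Iω² = ½(1+k)Mv² = (5/6)Mv².
All of this converts to potential energy at the highest point: (5/6)Mv₀² = Mgh.
Thus h = (1+k)v₀²/(2g) = 1.667 × 8.29² / (2 × 9.8) ≈ 5.84 m.

h ≈ 5.84 m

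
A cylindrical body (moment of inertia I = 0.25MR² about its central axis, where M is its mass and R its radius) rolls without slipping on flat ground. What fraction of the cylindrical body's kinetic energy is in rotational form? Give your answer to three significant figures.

fraction ≈ 0.200

The moment of inertia is 0.25MR², giving k ≡ I/(MR²) = 0.25.
With ω = v/R, KE_trans = ½Mv² and KE_rot = ½Iω² = ½kMv², so KE_total = ½(1+k)Mv².
The rotational fraction is therefore k/(1+k) = 0.25/1.25 ≈ 0.200.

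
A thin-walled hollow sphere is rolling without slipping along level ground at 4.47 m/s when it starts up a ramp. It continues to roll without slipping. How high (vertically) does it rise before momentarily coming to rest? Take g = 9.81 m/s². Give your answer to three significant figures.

With I = (2/3)MR², the ratio k = I/(MR²) is 2/3.
The rolling condition ω = v/R makes the rotational term ½I(v/R)² = ½kMv², so KE_total = ½(1+k)Mv² = (5/6)Mv².
All of this converts to potential energy at the highest point: (5/6)Mv₀² = Mgh.
Thus h = (1+k)v₀²/(2g) = 1.667 × 4.47² / (2 × 9.81) ≈ 1.70 m.

h ≈ 1.70 m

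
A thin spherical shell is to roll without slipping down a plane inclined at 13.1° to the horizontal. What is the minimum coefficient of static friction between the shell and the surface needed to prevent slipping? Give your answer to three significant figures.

μ_min ≈ 0.0931

For this body I = (2/3)MR², i.e. k = I/(MR²) = 2/3.
Translational: Mg sinθ − f = Ma. Rotational about the CM: fR = Iα = kMRa, so f = kMa.
These give a = g sinθ/(1+k) and the required friction f = kMg sinθ/(1+k).
The normal force is N = Mg cosθ, so μ_min = f/N = k tanθ/(1+k).
μ_min = (2/3) × tan13.1° / 1.667 ≈ 0.0931.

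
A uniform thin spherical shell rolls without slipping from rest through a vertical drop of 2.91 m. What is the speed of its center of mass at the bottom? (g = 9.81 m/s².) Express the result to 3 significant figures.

v ≈ 5.85 m/s

With I = (2/3)MR², the ratio k = I/(MR²) is 2/3.
Since it rolls without slipping, ω = v/R and KE = ½Mv² + ½Iω² = ½(1+k)Mv² = (5/6)Mv².
Setting Mgh = (5/6)Mv² gives v = √(2gh/(1+k)) = √(2·9.81·2.91/1.667) ≈ 5.85 m/s.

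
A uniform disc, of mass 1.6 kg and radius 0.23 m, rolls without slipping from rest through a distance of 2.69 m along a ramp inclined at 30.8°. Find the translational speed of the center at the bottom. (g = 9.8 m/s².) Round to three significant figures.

The moment of inertia is (1/2)MR², giving k ≡ I/(MR²) = 0.5.
Rolling without slipping gives ω = v/R, so the total kinetic energy is ½Mv² + ½Iω² = ½(1+k)Mv² = (3/4)Mv².
The vertical drop is h = L sinθ = 2.69 × sin30.8° = 1.377 m.
Energy conservation: Mgh = (3/4)Mv², so v = √(2gh/(1+k)) = √(2 × 9.8 × 1.377 / 1.5) ≈ 4.24 m/s.

v ≈ 4.24 m/s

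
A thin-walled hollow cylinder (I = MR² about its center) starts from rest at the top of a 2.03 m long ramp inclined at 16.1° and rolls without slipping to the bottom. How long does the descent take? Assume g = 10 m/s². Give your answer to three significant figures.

t ≈ 1.71 s

With I = MR², the ratio k = I/(MR²) is 1.
Along the incline Mg sinθ − f = Ma, and torque about the center fR = Iα = kMR²(a/R) gives f = kMa.
Hence a = g sinθ/(1+k) = 10×sin16.1°/2 = 1.387 m/s².
Starting from rest, L = ½at², so t = √(2L/a) = √(2×2.03/1.387) ≈ 1.71 s.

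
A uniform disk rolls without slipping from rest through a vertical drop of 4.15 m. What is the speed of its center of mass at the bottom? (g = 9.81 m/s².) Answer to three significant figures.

v ≈ 7.37 m/s

For this body I = (1/2)MR², i.e. k = I/(MR²) = 0.5.
Pure rolling means v = ωR; then KE = ½Mv² + ½I(v/R)² = ½(1+k)Mv² = (3/4)Mv².
Setting Mgh = (3/4)Mv² gives v = √(2gh/(1+k)) = √(2·9.81·4.15/1.5) ≈ 7.37 m/s.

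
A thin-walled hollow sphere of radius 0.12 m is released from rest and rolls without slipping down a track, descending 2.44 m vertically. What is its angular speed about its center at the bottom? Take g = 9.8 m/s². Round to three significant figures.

ω ≈ 44.6 rad/s

The moment of inertia is (2/3)MR², giving k ≡ I/(MR²) = 2/3.
Pure rolling means v = ωR; then KE = ½Mv² + ½I(v/R)² = ½(1+k)Mv² = (5/6)Mv².
Energy conservation Mgh = ½(1+k)Mv² gives v = √(2gh/(1+k)) = √(2 × 9.8 × 2.44 / 1.667) = 5.357 m/s.
The angular speed follows from ω = v/R = 5.357/0.12 ≈ 44.6 rad/s.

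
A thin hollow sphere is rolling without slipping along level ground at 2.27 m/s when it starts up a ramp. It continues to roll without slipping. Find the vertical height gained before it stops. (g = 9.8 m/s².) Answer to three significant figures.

h ≈ 0.438 m

With I = (2/3)MR², the ratio k = I/(MR²) is 2/3.
Pure rolling means v = ωR; then KE = ½Mv² + ½I(v/R)² = ½(1+k)Mv² = (5/6)Mv².
At the top the kinetic energy is zero, so (5/6)Mv₀² = Mgh.
Thus h = (1+k)v₀²/(2g) = 1.667 × 2.27² / (2 × 9.8) ≈ 0.438 m.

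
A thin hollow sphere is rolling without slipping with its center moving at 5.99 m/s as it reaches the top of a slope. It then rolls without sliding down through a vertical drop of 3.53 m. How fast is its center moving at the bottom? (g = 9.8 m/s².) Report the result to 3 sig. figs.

Here I = (2/3)MR², so the shape factor k = I/(MR²) = 2/3.
Since it rolls without slipping, ω = v/R and KE = ½Mv² + ½Iω² = ½(1+k)Mv² = (5/6)Mv².
Conserving energy between top and bottom: (5/6)Mv² = (5/6)Mv₀² + Mgh, hence v² = v₀² + 2gh/(1+k).
v = √(5.99² + 2×9.8×3.53/1.667) = √77.39 ≈ 8.80 m/s.

v ≈ 8.80 m/s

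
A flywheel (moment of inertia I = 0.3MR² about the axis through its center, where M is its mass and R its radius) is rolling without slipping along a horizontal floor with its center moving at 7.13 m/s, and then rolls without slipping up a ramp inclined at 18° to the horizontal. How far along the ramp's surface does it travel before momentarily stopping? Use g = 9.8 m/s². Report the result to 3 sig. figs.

d ≈ 10.9 m

Here I = 0.3MR², so the shape factor k = I/(MR²) = 0.3.
Rolling without slipping gives ω = v/R, so the total kinetic energy is ½Mv² + ½Iω² = ½(1+k)Mv² = (13/20)Mv².
Setting this equal to Mgh gives the vertical rise h = (1+k)v₀²/(2g) = 1.3×7.13²/(2×9.8) = 3.372 m.
The distance along the slope is d = h/sinθ = 3.372/sin18° ≈ 10.9 m.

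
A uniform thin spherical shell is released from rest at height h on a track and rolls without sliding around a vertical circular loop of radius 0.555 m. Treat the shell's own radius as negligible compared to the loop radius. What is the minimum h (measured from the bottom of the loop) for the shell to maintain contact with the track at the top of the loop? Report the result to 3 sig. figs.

With I = (2/3)MR², the ratio k = I/(MR²) is 2/3.
At the top, contact is just lost when gravity alone supplies the centripetal force: Mg = Mv_top²/r, i.e. v_top² = gr.
With ω = v/R, the kinetic energy at speed v is ½(1+k)Mv² = (5/6)Mv².
Energy conservation from release (height h) to the top (height 2r): Mgh = Mg(2r) + (5/6)M·gr.
Thus h_min = 2r + (1+k)r/2 = r(2 + 1.667/2) = 0.555 × 2.833 ≈ 1.57 m.

h_min ≈ 1.57 m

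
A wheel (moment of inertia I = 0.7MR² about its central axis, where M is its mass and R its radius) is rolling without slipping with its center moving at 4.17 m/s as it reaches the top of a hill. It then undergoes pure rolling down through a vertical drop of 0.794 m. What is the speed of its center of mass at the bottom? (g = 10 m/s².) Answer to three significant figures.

The moment of inertia is 0.7MR², giving k ≡ I/(MR²) = 0.7.
Since it rolls without slipping, ω = v/R and KE = ½Mv² + ½Iω² = ½(1+k)Mv² = (17/20)Mv².
Energy conservation: (17/20)Mv₀² + Mgh = (17/20)Mv², so v² = v₀² + 2gh/(1+k).
v = √(4.17² + 2×10×0.794/1.7) = √26.73 ≈ 5.17 m/s.

v ≈ 5.17 m/s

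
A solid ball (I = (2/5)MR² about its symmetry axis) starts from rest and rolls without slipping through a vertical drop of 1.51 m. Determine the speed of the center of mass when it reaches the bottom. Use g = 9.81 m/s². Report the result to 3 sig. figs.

v ≈ 4.60 m/s

The moment of inertia is (2/5)MR², giving k ≡ I/(MR²) = 0.4.
Since it rolls without slipping, ω = v/R and KE = ½Mv² + ½Iω² = ½(1+k)Mv² = (7/10)Mv².
Setting Mgh = (7/10)Mv² gives v = √(2gh/(1+k)) = √(2·9.81·1.51/1.4) ≈ 4.60 m/s.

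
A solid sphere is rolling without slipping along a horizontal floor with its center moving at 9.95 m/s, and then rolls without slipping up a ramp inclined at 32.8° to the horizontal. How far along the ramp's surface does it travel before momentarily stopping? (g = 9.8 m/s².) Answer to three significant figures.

With I = (2/5)MR², the ratio k = I/(MR²) is 0.4.
Rolling without slipping gives ω = v/R, so the total kinetic energy is ½Mv² + ½Iω² = ½(1+k)Mv² = (7/10)Mv².
Setting this equal to Mgh gives the vertical rise h = (1+k)v₀²/(2g) = 1.4×9.95²/(2×9.8) = 7.072 m.
Along the incline, d = h/sinθ = 7.072/sin32.8° ≈ 13.1 m.

d ≈ 13.1 m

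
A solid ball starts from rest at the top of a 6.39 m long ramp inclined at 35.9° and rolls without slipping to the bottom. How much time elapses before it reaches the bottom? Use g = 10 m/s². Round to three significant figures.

For this body I = (2/5)MR², i.e. k = I/(MR²) = 0.4.
Translational: Mg sinθ − f = Ma. Rotational about the CM: fR = Iα = kMRa, so f = kMa.
Hence a = g sinθ/(1+k) = 10×sin35.9°/1.4 = 4.188 m/s².
Starting from rest, L = ½at², so t = √(2L/a) = √(2×6.39/4.188) ≈ 1.75 s.

t ≈ 1.75 s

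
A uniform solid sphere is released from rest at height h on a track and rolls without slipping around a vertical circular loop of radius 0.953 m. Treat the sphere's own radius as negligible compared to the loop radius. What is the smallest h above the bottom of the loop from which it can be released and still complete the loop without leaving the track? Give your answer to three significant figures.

The moment of inertia is (2/5)MR², giving k ≡ I/(MR²) = 0.4.
At the top, contact is just lost when gravity alone supplies the centripetal force: Mg = Mv_top²/r, i.e. v_top² = gr.
With ω = v/R, the kinetic energy at speed v is ½(1+k)Mv² = (7/10)Mv².
Energy conservation from release (height h) to the top (height 2r): Mgh = Mg(2r) + (7/10)M·gr.
Thus h_min = 2r + (1+k)r/2 = r(2 + 1.4/2) = 0.953 × 2.7 ≈ 2.57 m.

h_min ≈ 2.57 m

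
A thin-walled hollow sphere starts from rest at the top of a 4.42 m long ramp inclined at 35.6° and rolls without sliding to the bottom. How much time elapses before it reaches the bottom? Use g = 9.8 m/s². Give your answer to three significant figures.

For this body I = (2/3)MR², i.e. k = I/(MR²) = 2/3.
Along the incline Mg sinθ − f = Ma, and torque about the center fR = Iα = kMR²(a/R) gives f = kMa.
Hence a = g sinθ/(1+k) = 9.8×sin35.6°/1.667 = 3.423 m/s².
Starting from rest, L = ½at², so t = √(2L/a) = √(2×4.42/3.423) ≈ 1.61 s.

t ≈ 1.61 s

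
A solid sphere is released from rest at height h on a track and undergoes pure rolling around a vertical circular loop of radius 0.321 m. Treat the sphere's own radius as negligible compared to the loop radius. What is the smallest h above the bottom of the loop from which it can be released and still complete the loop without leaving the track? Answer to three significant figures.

h_min ≈ 0.867 m

For this body I = (2/5)MR², i.e. k = I/(MR²) = 0.4.
At the top, contact is just lost when gravity alone supplies the centripetal force: Mg = Mv_top²/r, i.e. v_top² = gr.
With ω = v/R, the kinetic energy at speed v is ½(1+k)Mv² = (7/10)Mv².
Energy conservation from release (height h) to the top (height 2r): Mgh = Mg(2r) + (7/10)M·gr.
Thus h_min = 2r + (1+k)r/2 = r(2 + 1.4/2) = 0.321 × 2.7 ≈ 0.867 m.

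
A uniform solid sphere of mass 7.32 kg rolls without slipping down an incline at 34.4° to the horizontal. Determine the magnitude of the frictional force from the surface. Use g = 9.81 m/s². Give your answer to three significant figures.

f ≈ 11.6 N

With I = (2/5)MR², the ratio k = I/(MR²) is 0.4.
Newton's second law down the slope: Mg sinθ − f = Ma. The torque equation fR = Iα (with α = a/R) gives f = kMa.
Combining, a = g sinθ/(1+k) and f = kMa = kMg sinθ/(1+k).
f = 0.4 × 7.32 × 9.81 × sin34.4° / 1.4 ≈ 11.6 N.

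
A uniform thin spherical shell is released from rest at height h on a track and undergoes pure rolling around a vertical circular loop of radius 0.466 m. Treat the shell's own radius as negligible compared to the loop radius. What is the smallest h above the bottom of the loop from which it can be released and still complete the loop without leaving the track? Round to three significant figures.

h_min ≈ 1.32 m

Here I = (2/3)MR², so the shape factor k = I/(MR²) = 2/3.
At the top, contact is just lost when gravity alone supplies the centripetal force: Mg = Mv_top²/r, i.e. v_top² = gr.
With ω = v/R, the kinetic energy at speed v is ½(1+k)Mv² = (5/6)Mv².
Energy conservation from release (height h) to the top (height 2r): Mgh = Mg(2r) + (5/6)M·gr.
Thus h_min = 2r + (1+k)r/2 = r(2 + 1.667/2) = 0.466 × 2.833 ≈ 1.32 m.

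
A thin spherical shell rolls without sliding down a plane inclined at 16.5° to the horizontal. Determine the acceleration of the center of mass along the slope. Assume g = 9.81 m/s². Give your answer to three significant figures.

For this body I = (2/3)MR², i.e. k = I/(MR²) = 2/3.
Translational: Mg sinθ − f = Ma. Rotational about the CM: fR = Iα = kMRa, so f = kMa.
Eliminating f: Mg sinθ = (1+k)Ma, so a = g sinθ/(1+k) = 9.81 × sin16.5° / 1.667 ≈ 1.67 m/s².

a ≈ 1.67 m/s²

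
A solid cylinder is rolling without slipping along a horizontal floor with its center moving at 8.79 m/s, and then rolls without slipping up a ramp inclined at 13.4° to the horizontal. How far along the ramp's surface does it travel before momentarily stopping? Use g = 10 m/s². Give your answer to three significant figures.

Here I = (1/2)MR², so the shape factor k = I/(MR²) = 0.5.
Rolling without slipping gives ω = v/R, so the total kinetic energy is ½Mv² + ½Iω² = ½(1+k)Mv² = (3/4)Mv².
Setting this equal to Mgh gives the vertical rise h = (1+k)v₀²/(2g) = 1.5×8.79²/(2×10) = 5.795 m.
The distance along the slope is d = h/sinθ = 5.795/sin13.4° ≈ 25.0 m.

d ≈ 25.0 m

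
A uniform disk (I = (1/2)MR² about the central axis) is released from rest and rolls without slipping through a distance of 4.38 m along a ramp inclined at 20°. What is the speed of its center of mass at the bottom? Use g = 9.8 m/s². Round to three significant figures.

For this body I = (1/2)MR², i.e. k = I/(MR²) = 0.5.
Since it rolls without slipping, ω = v/R and KE = ½Mv² + ½Iω² = ½(1+k)Mv² = (3/4)Mv².
The vertical drop is h = L sinθ = 4.38 × sin20° = 1.498 m.
Energy conservation: Mgh = (3/4)Mv², so v = √(2gh/(1+k)) = √(2 × 9.8 × 1.498 / 1.5) ≈ 4.42 m/s.

v ≈ 4.42 m/s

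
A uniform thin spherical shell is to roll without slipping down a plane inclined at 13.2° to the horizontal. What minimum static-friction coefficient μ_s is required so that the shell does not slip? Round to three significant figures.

μ_min ≈ 0.0938

The moment of inertia is (2/3)MR², giving k ≡ I/(MR²) = 2/3.
Translational: Mg sinθ − f = Ma. Rotational about the CM: fR = Iα = kMRa, so f = kMa.
These give a = g sinθ/(1+k) and the required friction f = kMg sinθ/(1+k).
The normal force is N = Mg cosθ, so μ_min = f/N = k tanθ/(1+k).
μ_min = (2/3) × tan13.2° / 1.667 ≈ 0.0938.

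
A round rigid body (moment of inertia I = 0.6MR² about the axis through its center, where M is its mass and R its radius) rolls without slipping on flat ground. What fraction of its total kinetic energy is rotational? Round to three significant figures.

The moment of inertia is 0.6MR², giving k ≡ I/(MR²) = 0.6.
With ω = v/R, KE_trans = ½Mv² and KE_rot = ½Iω² = ½kMv², so KE_total = ½(1+k)Mv².
The rotational fraction is therefore k/(1+k) = 0.6/1.6 ≈ 0.375.

fraction ≈ 0.375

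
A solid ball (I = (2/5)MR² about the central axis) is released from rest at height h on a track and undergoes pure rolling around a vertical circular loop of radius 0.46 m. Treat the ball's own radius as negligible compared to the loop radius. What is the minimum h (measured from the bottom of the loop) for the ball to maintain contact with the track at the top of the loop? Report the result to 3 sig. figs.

h_min ≈ 1.24 m

The moment of inertia is (2/5)MR², giving k ≡ I/(MR²) = 0.4.
At the top of the loop, the minimum-contact condition is Mg = Mv_top²/r, so v_top² = gr.
With ω = v/R, the kinetic energy at speed v is ½(1+k)Mv² = (7/10)Mv².
Energy conservation from release (height h) to the top (height 2r): Mgh = Mg(2r) + (7/10)M·gr.
Thus h_min = 2r + (1+k)r/2 = r(2 + 1.4/2) = 0.46 × 2.7 ≈ 1.24 m.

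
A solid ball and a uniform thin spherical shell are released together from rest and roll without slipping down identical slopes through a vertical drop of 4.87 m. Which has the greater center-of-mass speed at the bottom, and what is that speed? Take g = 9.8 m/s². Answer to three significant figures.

For rolling without slipping, Mgh = ½(1+k)Mv² where k = I/(MR²), so v = √(2gh/(1+k)).
Solid ball: k = 0.4, giving v = √(2×9.8×4.87/1.4) = 8.257 m/s.
Uniform thin spherical shell: k = 2/3, giving v = √(2×9.8×4.87/1.667) = 7.568 m/s.
The smaller k wins: the solid ball, at ≈ 8.26 m/s.

the solid ball, at v ≈ 8.26 m/s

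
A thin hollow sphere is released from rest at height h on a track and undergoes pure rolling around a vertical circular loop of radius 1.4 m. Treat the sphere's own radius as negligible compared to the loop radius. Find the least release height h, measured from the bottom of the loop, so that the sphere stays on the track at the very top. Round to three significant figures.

h_min ≈ 3.97 m

For this body I = (2/3)MR², i.e. k = I/(MR²) = 2/3.
At the top of the loop, the minimum-contact condition is Mg = Mv_top²/r, so v_top² = gr.
With ω = v/R, the kinetic energy at speed v is ½(1+k)Mv² = (5/6)Mv².
Energy conservation from release (height h) to the top (height 2r): Mgh = Mg(2r) + (5/6)M·gr.
Thus h_min = 2r + (1+k)r/2 = r(2 + 1.667/2) = 1.4 × 2.833 ≈ 3.97 m.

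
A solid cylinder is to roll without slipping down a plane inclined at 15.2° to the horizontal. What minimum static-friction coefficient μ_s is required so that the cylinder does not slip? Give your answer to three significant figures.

μ_min ≈ 0.0906

With I = (1/2)MR², the ratio k = I/(MR²) is 0.5.
Along the incline Mg sinθ − f = Ma, and torque about the center fR = Iα = kMR²(a/R) gives f = kMa.
These give a = g sinθ/(1+k) and the required friction f = kMg sinθ/(1+k).
With N = Mg cosθ, the no-slip condition f ≤ μN gives μ_min = f/N = k tanθ/(1+k).
μ_min = 0.5 × tan15.2° / 1.5 ≈ 0.0906.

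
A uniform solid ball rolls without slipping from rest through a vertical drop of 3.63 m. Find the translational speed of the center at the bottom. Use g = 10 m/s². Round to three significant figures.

Here I = (2/5)MR², so the shape factor k = I/(MR²) = 0.4.
Since it rolls without slipping, ω = v/R and KE = ½Mv² + ½Iω² = ½(1+k)Mv² = (7/10)Mv².
Energy conservation: Mgh = (7/10)Mv², so v = √(2gh/(1+k)) = √(2 × 10 × 3.63 / 1.4) ≈ 7.20 m/s.

v ≈ 7.20 m/s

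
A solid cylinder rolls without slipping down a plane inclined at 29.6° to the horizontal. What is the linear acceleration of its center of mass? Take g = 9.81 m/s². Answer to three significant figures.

For this body I = (1/2)MR², i.e. k = I/(MR²) = 0.5.
Along the incline Mg sinθ − f = Ma, and torque about the center fR = Iα = kMR²(a/R) gives f = kMa.
Eliminating f: Mg sinθ = (1+k)Ma, so a = g sinθ/(1+k) = 9.81 × sin29.6° / 1.5 ≈ 3.23 m/s².

a ≈ 3.23 m/s²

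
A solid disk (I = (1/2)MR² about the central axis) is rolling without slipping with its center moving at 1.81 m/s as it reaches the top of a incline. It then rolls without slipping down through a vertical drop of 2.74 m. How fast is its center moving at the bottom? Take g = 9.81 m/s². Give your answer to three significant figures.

The moment of inertia is (1/2)MR², giving k ≡ I/(MR²) = 0.5.
Since it rolls without slipping, ω = v/R and KE = ½Mv² + ½Iω² = ½(1+k)Mv² = (3/4)Mv².
Conserving energy between top and bottom: (3/4)Mv² = (3/4)Mv₀² + Mgh, hence v² = v₀² + 2gh/(1+k).
v = √(1.81² + 2×9.81×2.74/1.5) = √39.12 ≈ 6.25 m/s.

v ≈ 6.25 m/s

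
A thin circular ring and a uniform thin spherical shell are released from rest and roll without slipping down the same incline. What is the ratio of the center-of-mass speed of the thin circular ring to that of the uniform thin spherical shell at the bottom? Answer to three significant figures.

Each satisfies Mgh = ½(1+k)Mv² with k = I/(MR²), so v ∝ 1/√(1+k).
For the thin circular ring k = 1; for the uniform thin spherical shell k = 2/3.
v₁/v₂ = √((1+k₂)/(1+k₁)) = √(1.667/2) ≈ 0.913.

v_ratio ≈ 0.913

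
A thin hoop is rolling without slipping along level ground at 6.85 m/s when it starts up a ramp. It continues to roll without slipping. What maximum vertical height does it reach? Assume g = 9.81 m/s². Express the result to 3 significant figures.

h ≈ 4.78 m

With I = MR², the ratio k = I/(MR²) is 1.
The rolling condition ω = v/R makes the rotational term ½I(v/R)² = ½kMv², so KE_total = ½(1+k)Mv² = Mv².
All of this converts to potential energy at the highest point: Mv₀² = Mgh.
Thus h = (1+k)v₀²/(2g) = 2 × 6.85² / (2 × 9.81) ≈ 4.78 m.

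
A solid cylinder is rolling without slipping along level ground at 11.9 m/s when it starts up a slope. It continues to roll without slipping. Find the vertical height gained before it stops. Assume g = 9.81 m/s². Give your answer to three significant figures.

For this body I = (1/2)MR², i.e. k = I/(MR²) = 0.5.
Since it rolls without slipping, ω = v/R and KE = ½Mv² + ½Iω² = ½(1+k)Mv² = (3/4)Mv².
All of this converts to potential energy at the highest point: (3/4)Mv₀² = Mgh.
Thus h = (1+k)v₀²/(2g) = 1.5 × 11.9² / (2 × 9.81) ≈ 10.8 m.

h ≈ 10.8 m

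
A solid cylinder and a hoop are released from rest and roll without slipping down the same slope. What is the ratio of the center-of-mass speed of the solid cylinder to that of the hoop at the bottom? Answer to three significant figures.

Each satisfies Mgh = ½(1+k)Mv² with k = I/(MR²), so v ∝ 1/√(1+k).
For the solid cylinder k = 0.5; for the hoop k = 1.
v₁/v₂ = √((1+k₂)/(1+k₁)) = √(2/1.5) ≈ 1.15.

v_ratio ≈ 1.15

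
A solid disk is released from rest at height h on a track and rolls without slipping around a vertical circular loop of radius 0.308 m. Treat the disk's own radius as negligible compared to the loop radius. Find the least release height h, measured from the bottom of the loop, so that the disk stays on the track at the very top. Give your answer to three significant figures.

h_min ≈ 0.847 m

The moment of inertia is (1/2)MR², giving k ≡ I/(MR²) = 0.5.
At the top of the loop, the minimum-contact condition is Mg = Mv_top²/r, so v_top² = gr.
With ω = v/R, the kinetic energy at speed v is ½(1+k)Mv² = (3/4)Mv².
Energy conservation from release (height h) to the top (height 2r): Mgh = Mg(2r) + (3/4)M·gr.
Thus h_min = 2r + (1+k)r/2 = r(2 + 1.5/2) = 0.308 × 2.75 ≈ 0.847 m.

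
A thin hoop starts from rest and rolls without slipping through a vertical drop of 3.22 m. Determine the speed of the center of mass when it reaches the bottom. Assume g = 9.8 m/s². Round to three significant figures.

v ≈ 5.62 m/s

Here I = MR², so the shape factor k = I/(MR²) = 1.
The rolling condition ω = v/R makes the rotational term ½I(v/R)² = ½kMv², so KE_total = ½(1+k)Mv² = Mv².
Energy conservation: Mgh = Mv², so v = √(2gh/(1+k)) = √(2 × 9.8 × 3.22 / 2) ≈ 5.62 m/s.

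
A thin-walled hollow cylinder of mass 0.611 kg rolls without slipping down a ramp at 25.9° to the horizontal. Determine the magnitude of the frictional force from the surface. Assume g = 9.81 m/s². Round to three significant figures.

The moment of inertia is MR², giving k ≡ I/(MR²) = 1.
Along the incline Mg sinθ − f = Ma, and torque about the center fR = Iα = kMR²(a/R) gives f = kMa.
Combining, a = g sinθ/(1+k) and f = kMa = kMg sinθ/(1+k).
f = 1 × 0.611 × 9.81 × sin25.9° / 2 ≈ 1.31 N.

f ≈ 1.31 N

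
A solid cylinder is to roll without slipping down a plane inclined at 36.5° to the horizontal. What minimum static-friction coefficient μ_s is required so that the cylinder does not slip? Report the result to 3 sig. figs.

With I = (1/2)MR², the ratio k = I/(MR²) is 0.5.
Translational: Mg sinθ − f = Ma. Rotational about the CM: fR = Iα = kMRa, so f = kMa.
These give a = g sinθ/(1+k) and the required friction f = kMg sinθ/(1+k).
The normal force is N = Mg cosθ, so μ_min = f/N = k tanθ/(1+k).
μ_min = 0.5 × tan36.5° / 1.5 ≈ 0.247.

μ_min ≈ 0.247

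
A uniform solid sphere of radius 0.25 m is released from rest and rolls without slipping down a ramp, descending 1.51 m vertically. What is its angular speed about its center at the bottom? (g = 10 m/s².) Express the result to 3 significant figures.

For this body I = (2/5)MR², i.e. k = I/(MR²) = 0.4.
Rolling without slipping gives ω = v/R, so the total kinetic energy is ½Mv² + ½Iω² = ½(1+k)Mv² = (7/10)Mv².
Energy conservation Mgh = ½(1+k)Mv² gives v = √(2gh/(1+k)) = √(2 × 10 × 1.51 / 1.4) = 4.645 m/s.
The angular speed follows from ω = v/R = 4.645/0.25 ≈ 18.6 rad/s.

ω ≈ 18.6 rad/s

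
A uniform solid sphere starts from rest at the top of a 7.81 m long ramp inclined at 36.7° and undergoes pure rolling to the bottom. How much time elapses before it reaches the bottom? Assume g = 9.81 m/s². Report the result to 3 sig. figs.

For this body I = (2/5)MR², i.e. k = I/(MR²) = 0.4.
Along the incline Mg sinθ − f = Ma, and torque about the center fR = Iα = kMR²(a/R) gives f = kMa.
Hence a = g sinθ/(1+k) = 9.81×sin36.7°/1.4 = 4.188 m/s².
With constant a from rest, t = √(2L/a) = √(2·7.81/4.188) ≈ 1.93 s.

t ≈ 1.93 s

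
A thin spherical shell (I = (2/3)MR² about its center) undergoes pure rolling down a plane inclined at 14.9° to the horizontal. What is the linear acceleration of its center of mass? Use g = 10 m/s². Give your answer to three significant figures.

a ≈ 1.54 m/s²

For this body I = (2/3)MR², i.e. k = I/(MR²) = 2/3.
Along the incline Mg sinθ − f = Ma, and torque about the center fR = Iα = kMR²(a/R) gives f = kMa.
Eliminating f: Mg sinθ = (1+k)Ma, so a = g sinθ/(1+k) = 10 × sin14.9° / 1.667 ≈ 1.54 m/s².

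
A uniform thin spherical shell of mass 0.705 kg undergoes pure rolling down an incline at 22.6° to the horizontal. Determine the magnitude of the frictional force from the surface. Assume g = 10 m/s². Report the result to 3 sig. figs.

f ≈ 1.08 N

With I = (2/3)MR², the ratio k = I/(MR²) is 2/3.
Newton's second law down the slope: Mg sinθ − f = Ma. The torque equation fR = Iα (with α = a/R) gives f = kMa.
Combining, a = g sinθ/(1+k) and f = kMa = kMg sinθ/(1+k).
f = (2/3) × 0.705 × 10 × sin22.6° / 1.667 ≈ 1.08 N.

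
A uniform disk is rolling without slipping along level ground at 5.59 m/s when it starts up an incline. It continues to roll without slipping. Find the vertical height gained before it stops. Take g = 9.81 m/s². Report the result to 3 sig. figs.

h ≈ 2.39 m

Here I = (1/2)MR², so the shape factor k = I/(MR²) = 0.5.
The rolling condition ω = v/R makes the rotational term ½I(v/R)² = ½kMv², so KE_total = ½(1+k)Mv² = (3/4)Mv².
At the top the kinetic energy is zero, so (3/4)Mv₀² = Mgh.
Thus h = (1+k)v₀²/(2g) = 1.5 × 5.59² / (2 × 9.81) ≈ 2.39 m.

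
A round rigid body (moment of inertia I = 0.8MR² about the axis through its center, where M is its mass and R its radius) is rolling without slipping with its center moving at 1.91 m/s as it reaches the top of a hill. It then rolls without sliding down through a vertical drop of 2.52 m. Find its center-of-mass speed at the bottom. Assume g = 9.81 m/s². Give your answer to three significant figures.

v ≈ 5.58 m/s

The moment of inertia is 0.8MR², giving k ≡ I/(MR²) = 0.8.
Pure rolling means v = ωR; then KE = ½Mv² + ½I(v/R)² = ½(1+k)Mv² = (9/10)Mv².
Energy conservation: (9/10)Mv₀² + Mgh = (9/10)Mv², so v² = v₀² + 2gh/(1+k).
v = √(1.91² + 2×9.81×2.52/1.8) = √31.12 ≈ 5.58 m/s.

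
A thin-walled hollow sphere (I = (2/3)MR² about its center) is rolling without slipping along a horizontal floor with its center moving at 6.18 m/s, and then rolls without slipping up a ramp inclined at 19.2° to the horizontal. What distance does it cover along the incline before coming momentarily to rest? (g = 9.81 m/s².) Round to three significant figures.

The moment of inertia is (2/3)MR², giving k ≡ I/(MR²) = 2/3.
Pure rolling means v = ωR; then KE = ½Mv² + ½I(v/R)² = ½(1+k)Mv² = (5/6)Mv².
Setting this equal to Mgh gives the vertical rise h = (1+k)v₀²/(2g) = 1.667×6.18²/(2×9.81) = 3.244 m.
The distance along the slope is d = h/sinθ = 3.244/sin19.2° ≈ 9.87 m.

d ≈ 9.87 m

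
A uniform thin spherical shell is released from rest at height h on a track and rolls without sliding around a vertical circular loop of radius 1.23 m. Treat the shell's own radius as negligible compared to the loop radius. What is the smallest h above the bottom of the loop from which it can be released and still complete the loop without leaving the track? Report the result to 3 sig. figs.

For this body I = (2/3)MR², i.e. k = I/(MR²) = 2/3.
At the top, contact is just lost when gravity alone supplies the centripetal force: Mg = Mv_top²/r, i.e. v_top² = gr.
With ω = v/R, the kinetic energy at speed v is ½(1+k)Mv² = (5/6)Mv².
Energy conservation from release (height h) to the top (height 2r): Mgh = Mg(2r) + (5/6)M·gr.
Thus h_min = 2r + (1+k)r/2 = r(2 + 1.667/2) = 1.23 × 2.833 ≈ 3.49 m.

h_min ≈ 3.49 m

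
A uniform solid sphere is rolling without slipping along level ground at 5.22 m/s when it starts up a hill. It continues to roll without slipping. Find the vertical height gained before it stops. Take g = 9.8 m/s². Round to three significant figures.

For this body I = (2/5)MR², i.e. k = I/(MR²) = 0.4.
The rolling condition ω = v/R makes the rotational term ½I(v/R)² = ½kMv², so KE_total = ½(1+k)Mv² = (7/10)Mv².
At the top the kinetic energy is zero, so (7/10)Mv₀² = Mgh.
Thus h = (1+k)v₀²/(2g) = 1.4 × 5.22² / (2 × 9.8) ≈ 1.95 m.

h ≈ 1.95 m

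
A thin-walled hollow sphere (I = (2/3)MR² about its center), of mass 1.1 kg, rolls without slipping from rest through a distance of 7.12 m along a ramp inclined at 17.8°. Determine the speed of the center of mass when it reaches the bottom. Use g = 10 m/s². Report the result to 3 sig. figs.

Here I = (2/3)MR², so the shape factor k = I/(MR²) = 2/3.
The rolling condition ω = v/R makes the rotational term ½I(v/R)² = ½kMv², so KE_total = ½(1+k)Mv² = (5/6)Mv².
The vertical drop is h = L sinθ = 7.12 × sin17.8° = 2.177 m.
Energy conservation: Mgh = (5/6)Mv², so v = √(2gh/(1+k)) = √(2 × 10 × 2.177 / 1.667) ≈ 5.11 m/s.

v ≈ 5.11 m/s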